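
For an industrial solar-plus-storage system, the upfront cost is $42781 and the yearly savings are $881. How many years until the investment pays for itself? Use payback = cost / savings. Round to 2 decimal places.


Simple payback period = initial cost / annual savings
Payback = 42781 / 881
Payback = 48.56 years

48.56


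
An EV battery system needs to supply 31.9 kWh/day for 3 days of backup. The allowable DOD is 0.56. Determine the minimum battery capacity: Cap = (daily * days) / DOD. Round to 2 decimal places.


Total energy needed = daily * days = 31.9 * 3 = 95.7 kWh
Account for depth of discharge:
  Cap = total_energy / DOD = 95.7 / 0.56
  Cap = 170.89 kWh

170.89


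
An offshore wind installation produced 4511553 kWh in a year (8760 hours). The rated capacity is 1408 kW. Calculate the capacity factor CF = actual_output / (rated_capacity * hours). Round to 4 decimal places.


Capacity factor = actual output / maximum possible output
Maximum possible = rated * hours = 1408 * 8760 = 12334080 kWh
CF = 4511553 / 12334080
CF = 0.3658

0.3658


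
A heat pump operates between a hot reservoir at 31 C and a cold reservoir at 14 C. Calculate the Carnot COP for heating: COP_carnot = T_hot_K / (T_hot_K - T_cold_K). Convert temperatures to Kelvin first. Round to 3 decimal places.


Convert to Kelvin:
  T_hot = 31 + 273.15 = 304.15 K
  T_cold = 14 + 273.15 = 287.15 K
Apply Carnot COP formula:
  COP = T_hot_K / (T_hot_K - T_cold_K) = 304.15 / 17.0
  COP = 17.891

17.891


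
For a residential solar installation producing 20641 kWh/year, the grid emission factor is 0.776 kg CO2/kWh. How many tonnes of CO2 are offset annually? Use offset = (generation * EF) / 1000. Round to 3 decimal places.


CO2 offset in kg = generation * emission_factor
CO2 offset = 20641 * 0.776 = 16017.42 kg
Convert to tonnes:
  CO2 offset = 16017.42 / 1000 = 16.017 tonnes

16.017


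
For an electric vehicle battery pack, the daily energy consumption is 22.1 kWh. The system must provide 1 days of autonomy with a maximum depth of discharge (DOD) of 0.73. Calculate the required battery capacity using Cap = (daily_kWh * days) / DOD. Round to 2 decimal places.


Total energy needed = daily * days = 22.1 * 1 = 22.1 kWh
Account for depth of discharge:
  Cap = total_energy / DOD = 22.1 / 0.73
  Cap = 30.27 kWh

30.27


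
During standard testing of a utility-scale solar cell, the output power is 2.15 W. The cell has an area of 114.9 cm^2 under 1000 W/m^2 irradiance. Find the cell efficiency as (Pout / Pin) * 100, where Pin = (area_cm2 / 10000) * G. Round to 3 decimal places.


First compute the input power:
  Pin = area_cm2 / 10000 * G = 114.9 / 10000 * 1000 = 11.49 W
Then compute efficiency:
  Efficiency = (Pout / Pin) * 100 = (2.15 / 11.49) * 100
  Efficiency = 18.712%

18.712


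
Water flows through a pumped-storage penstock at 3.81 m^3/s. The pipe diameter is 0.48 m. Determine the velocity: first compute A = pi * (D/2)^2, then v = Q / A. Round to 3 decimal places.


Compute pipe cross-sectional area:
  A = pi * (D/2)^2 = pi * (0.48/2)^2 = 0.181 m^2
Calculate velocity:
  v = Q / A = 3.81 / 0.181
  v = 21.055 m/s

21.055


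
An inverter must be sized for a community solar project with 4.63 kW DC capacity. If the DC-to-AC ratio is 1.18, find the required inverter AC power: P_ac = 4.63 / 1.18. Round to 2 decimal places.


The inverter AC capacity is determined by the DC/AC ratio.
Given: P_dc = 4.63 kW, DC/AC ratio = 1.18
P_ac = P_dc / ratio = 4.63 / 1.18
P_ac = 3.92 kW

3.92


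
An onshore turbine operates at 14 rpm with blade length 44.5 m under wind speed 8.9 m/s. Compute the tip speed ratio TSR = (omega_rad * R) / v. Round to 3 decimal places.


Convert rotational speed to rad/s:
  omega = 14 * 2 * pi / 60 = 1.4661 rad/s
Compute tip speed:
  v_tip = omega * R = 1.4661 * 44.5 = 65.24 m/s
Tip speed ratio:
  TSR = v_tip / v_wind = 65.24 / 8.9 = 7.330

7.330


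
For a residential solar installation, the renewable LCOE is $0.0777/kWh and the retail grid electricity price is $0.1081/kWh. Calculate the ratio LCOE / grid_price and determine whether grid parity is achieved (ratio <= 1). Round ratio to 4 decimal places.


Compare LCOE to grid price:
  LCOE = $0.0777/kWh, Grid price = $0.1081/kWh
  Ratio = LCOE / grid_price = 0.0777 / 0.1081 = 0.7188
  Grid parity achieved (ratio <= 1)? yes

0.7188


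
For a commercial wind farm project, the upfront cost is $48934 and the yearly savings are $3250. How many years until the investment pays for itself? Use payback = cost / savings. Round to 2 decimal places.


Simple payback period = initial cost / annual savings
Payback = 48934 / 3250
Payback = 15.06 years

15.06


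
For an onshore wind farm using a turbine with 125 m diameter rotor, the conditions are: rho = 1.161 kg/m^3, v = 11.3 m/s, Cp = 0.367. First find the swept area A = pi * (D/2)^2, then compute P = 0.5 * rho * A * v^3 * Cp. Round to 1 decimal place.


Step 1 -- Compute swept area:
  A = pi * (D/2)^2 = pi * (125/2)^2 = 12271.85 m^2
Step 2 -- Apply wind power equation:
  P = 0.5 * rho * A * v^3 * Cp
  v^3 = 11.3^3 = 1442.897
  P = 0.5 * 1.161 * 12271.85 * 1442.897 * 0.367
  P = 3772363.4 W

3772363.4


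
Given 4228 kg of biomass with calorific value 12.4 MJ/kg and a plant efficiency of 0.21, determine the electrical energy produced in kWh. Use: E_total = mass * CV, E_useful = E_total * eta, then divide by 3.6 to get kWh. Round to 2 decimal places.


Total energy = mass * CV = 4228 * 12.4 = 52427.2 MJ
Useful energy = total * eta = 52427.2 * 0.21 = 11009.71 MJ
Convert to kWh: 11009.71 / 3.6
Useful energy = 3058.25 kWh

3058.25


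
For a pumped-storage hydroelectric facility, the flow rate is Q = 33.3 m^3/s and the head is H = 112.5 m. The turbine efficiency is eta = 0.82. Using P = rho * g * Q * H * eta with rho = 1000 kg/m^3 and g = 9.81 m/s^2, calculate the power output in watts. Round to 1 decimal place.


Apply the hydropower formula P = rho * g * Q * H * eta
rho * g = 1000 * 9.81 = 9810.0
P = 9810.0 * 33.3 * 112.5 * 0.82
P = 30135584.3 W

30135584.3


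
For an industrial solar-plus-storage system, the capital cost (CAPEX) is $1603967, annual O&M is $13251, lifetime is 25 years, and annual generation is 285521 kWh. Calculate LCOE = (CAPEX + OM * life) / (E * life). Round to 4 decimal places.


Total cost = CAPEX + OM * lifetime = 1603967 + 13251 * 25 = 1603967 + 331275 = 1935242
Total generation = annual * lifetime = 285521 * 25 = 7138025 kWh
LCOE = 1935242 / 7138025
LCOE = 0.2711 $/kWh

0.2711


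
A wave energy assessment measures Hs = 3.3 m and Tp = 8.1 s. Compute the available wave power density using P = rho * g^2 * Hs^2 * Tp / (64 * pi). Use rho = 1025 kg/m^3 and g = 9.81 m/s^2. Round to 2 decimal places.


Apply wave power formula:
  g^2 = 9.81^2 = 96.2361
  Hs^2 = 3.3^2 = 10.89
  Numerator = rho * g^2 * Hs^2 * Tp = 1025 * 96.2361 * 10.89 * 8.1 = 8701112.4
  Denominator = 64 * pi = 201.0619
  P = 8701112.4 / 201.0619 = 43275.78 W/m

43275.78


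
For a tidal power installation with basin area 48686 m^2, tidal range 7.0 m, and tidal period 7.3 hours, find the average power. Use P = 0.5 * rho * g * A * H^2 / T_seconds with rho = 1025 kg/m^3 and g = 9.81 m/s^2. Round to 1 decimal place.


Convert period to seconds: T = 7.3 * 3600 = 26280.0 s
H^2 = 7.0^2 = 49.0
P = 0.5 * rho * g * A * H^2 / T
P = 0.5 * 1025 * 9.81 * 48686 * 49.0 / 26280.0
P = 456391.7 W

456391.7


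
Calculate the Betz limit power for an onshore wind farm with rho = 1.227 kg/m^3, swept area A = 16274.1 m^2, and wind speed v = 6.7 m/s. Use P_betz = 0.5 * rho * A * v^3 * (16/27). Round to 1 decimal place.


The Betz coefficient Cp_max = 16/27 = 0.5926
v^3 = 6.7^3 = 300.763
P_betz = 0.5 * rho * A * v^3 * Cp_max
P_betz = 0.5 * 1.227 * 16274.1 * 300.763 * 0.5926
P_betz = 1779476.2 W

1779476.2


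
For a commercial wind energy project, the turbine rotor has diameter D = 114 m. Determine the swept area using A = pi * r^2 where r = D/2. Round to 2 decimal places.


Compute the rotor radius:
  r = D / 2 = 114 / 2 = 57.0 m
Calculate swept area:
  A = pi * r^2 = pi * 57.0^2
  A = 10207.03 m^2

10207.03


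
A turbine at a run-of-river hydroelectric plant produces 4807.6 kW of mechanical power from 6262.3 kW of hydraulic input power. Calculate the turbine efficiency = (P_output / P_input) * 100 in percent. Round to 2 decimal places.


Turbine efficiency = (output power / input power) * 100
eta = (4807.6 / 6262.3) * 100
eta = 76.77%

76.77


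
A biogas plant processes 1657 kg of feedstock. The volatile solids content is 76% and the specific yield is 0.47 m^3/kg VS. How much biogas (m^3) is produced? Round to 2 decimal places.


Compute volatile solids:
  VS = mass * VS_fraction = 1657 * 0.76 = 1259.32 kg
Calculate biogas volume:
  Biogas = VS * specific_yield = 1259.32 * 0.47
  Biogas = 591.88 m^3

591.88


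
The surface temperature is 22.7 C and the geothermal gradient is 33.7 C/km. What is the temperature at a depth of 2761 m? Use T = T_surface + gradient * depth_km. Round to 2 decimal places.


Convert depth to km: 2761 / 1000 = 2.761 km
Temperature increase = gradient * depth_km = 33.7 * 2.761 = 93.05 C
Temperature at depth = T_surface + delta_T = 22.7 + 93.05
T = 115.75 C

115.75


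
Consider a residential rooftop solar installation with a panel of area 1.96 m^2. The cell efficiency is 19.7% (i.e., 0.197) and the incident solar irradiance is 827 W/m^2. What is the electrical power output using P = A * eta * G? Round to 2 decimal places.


Use the solar power formula P = A * eta * G.
Given: A = 1.96 m^2, eta = 0.197, G = 827 W/m^2
P = 1.96 * 0.197 * 827
P = 319.32 W

319.32


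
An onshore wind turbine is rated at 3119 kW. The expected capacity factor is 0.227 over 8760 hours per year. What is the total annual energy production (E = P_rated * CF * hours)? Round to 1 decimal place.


Annual energy = rated_kW * capacity_factor * hours_per_year
Given: P_rated = 3119 kW, CF = 0.227, hours = 8760
E = 3119 * 0.227 * 8760
E = 6202193.9 kWh

6202193.9


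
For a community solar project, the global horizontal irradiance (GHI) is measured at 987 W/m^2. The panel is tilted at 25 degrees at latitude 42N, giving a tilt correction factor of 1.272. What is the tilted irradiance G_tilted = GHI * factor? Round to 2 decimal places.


Identify the given values:
  GHI = 987 W/m^2, tilt correction factor = 1.272
Apply the formula G_tilted = GHI * factor:
  G_tilted = 987 * 1.272
  G_tilted = 1255.46 W/m^2

1255.46


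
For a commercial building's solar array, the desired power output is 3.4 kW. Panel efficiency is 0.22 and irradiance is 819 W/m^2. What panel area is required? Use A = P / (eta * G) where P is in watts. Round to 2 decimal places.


Convert target power to watts: P = 3.4 * 1000 = 3400.0 W
Compute denominator: eta * G = 0.22 * 819 = 180.18
Required area A = P / (eta * G) = 3400.0 / 180.18
A = 18.87 m^2

18.87


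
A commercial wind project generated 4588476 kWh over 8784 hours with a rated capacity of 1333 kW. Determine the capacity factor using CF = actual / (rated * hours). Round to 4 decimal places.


Capacity factor = actual output / maximum possible output
Maximum possible = rated * hours = 1333 * 8784 = 11709072 kWh
CF = 4588476 / 11709072
CF = 0.3919

0.3919


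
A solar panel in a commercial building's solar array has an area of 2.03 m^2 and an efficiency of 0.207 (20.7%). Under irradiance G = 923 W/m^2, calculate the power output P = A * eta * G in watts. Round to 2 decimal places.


Use the solar power formula P = A * eta * G.
Given: A = 2.03 m^2, eta = 0.207, G = 923 W/m^2
P = 2.03 * 0.207 * 923
P = 387.85 W

387.85


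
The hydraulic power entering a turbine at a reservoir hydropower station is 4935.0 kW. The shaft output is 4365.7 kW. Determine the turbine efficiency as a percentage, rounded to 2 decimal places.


Turbine efficiency = (output power / input power) * 100
eta = (4365.7 / 4935.0) * 100
eta = 88.46%

88.46


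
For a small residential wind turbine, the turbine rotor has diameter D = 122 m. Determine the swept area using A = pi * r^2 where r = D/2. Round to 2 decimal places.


Compute the rotor radius:
  r = D / 2 = 122 / 2 = 61.0 m
Calculate swept area:
  A = pi * r^2 = pi * 61.0^2
  A = 11689.87 m^2

11689.87


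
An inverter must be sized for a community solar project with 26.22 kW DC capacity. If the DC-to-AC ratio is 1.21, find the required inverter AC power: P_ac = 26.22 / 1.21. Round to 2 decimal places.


The inverter AC capacity is determined by the DC/AC ratio.
Given: P_dc = 26.22 kW, DC/AC ratio = 1.21
P_ac = P_dc / ratio = 26.22 / 1.21
P_ac = 21.67 kW

21.67


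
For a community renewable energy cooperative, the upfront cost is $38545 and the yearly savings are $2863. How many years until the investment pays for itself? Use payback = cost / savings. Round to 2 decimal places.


Simple payback period = initial cost / annual savings
Payback = 38545 / 2863
Payback = 13.46 years

13.46


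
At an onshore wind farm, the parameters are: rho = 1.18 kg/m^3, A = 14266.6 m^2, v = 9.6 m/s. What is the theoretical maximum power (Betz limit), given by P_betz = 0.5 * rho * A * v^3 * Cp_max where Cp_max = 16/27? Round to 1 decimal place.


The Betz coefficient Cp_max = 16/27 = 0.5926
v^3 = 9.6^3 = 884.736
P_betz = 0.5 * rho * A * v^3 * Cp_max
P_betz = 0.5 * 1.18 * 14266.6 * 884.736 * 0.5926
P_betz = 4413086.2 W

4413086.2


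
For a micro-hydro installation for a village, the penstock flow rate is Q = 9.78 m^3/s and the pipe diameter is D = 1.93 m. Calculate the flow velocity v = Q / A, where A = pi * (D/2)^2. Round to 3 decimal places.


Compute pipe cross-sectional area:
  A = pi * (D/2)^2 = pi * (1.93/2)^2 = 2.9255 m^2
Calculate velocity:
  v = Q / A = 9.78 / 2.9255
  v = 3.343 m/s

3.343


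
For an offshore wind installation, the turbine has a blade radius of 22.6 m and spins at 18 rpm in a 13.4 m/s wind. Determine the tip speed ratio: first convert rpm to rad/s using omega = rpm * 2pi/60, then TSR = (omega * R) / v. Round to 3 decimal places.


Convert rotational speed to rad/s:
  omega = 18 * 2 * pi / 60 = 1.885 rad/s
Compute tip speed:
  v_tip = omega * R = 1.885 * 22.6 = 42.6 m/s
Tip speed ratio:
  TSR = v_tip / v_wind = 42.6 / 13.4 = 3.179

3.179


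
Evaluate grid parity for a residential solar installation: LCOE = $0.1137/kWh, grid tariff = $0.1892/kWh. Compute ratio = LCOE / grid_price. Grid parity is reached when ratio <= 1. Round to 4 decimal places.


Compare LCOE to grid price:
  LCOE = $0.1137/kWh, Grid price = $0.1892/kWh
  Ratio = LCOE / grid_price = 0.1137 / 0.1892 = 0.6010
  Grid parity achieved (ratio <= 1)? yes

0.6010


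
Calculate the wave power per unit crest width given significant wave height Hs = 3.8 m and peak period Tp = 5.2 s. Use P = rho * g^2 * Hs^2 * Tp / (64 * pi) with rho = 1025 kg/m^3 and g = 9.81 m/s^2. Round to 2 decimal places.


Apply wave power formula:
  g^2 = 9.81^2 = 96.2361
  Hs^2 = 3.8^2 = 14.44
  Numerator = rho * g^2 * Hs^2 * Tp = 1025 * 96.2361 * 14.44 * 5.2 = 7406830.68
  Denominator = 64 * pi = 201.0619
  P = 7406830.68 / 201.0619 = 36838.55 W/m

36838.55


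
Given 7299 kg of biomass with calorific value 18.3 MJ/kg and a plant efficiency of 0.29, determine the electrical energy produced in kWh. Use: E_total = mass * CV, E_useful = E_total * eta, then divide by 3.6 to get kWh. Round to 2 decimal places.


Total energy = mass * CV = 7299 * 18.3 = 133571.7 MJ
Useful energy = total * eta = 133571.7 * 0.29 = 38735.79 MJ
Convert to kWh: 38735.79 / 3.6
Useful energy = 10759.94 kWh

10759.94


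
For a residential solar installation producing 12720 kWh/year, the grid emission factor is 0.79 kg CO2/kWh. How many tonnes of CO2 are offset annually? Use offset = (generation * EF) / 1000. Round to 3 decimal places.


CO2 offset in kg = generation * emission_factor
CO2 offset = 12720 * 0.79 = 10048.8 kg
Convert to tonnes:
  CO2 offset = 10048.8 / 1000 = 10.049 tonnes

10.049


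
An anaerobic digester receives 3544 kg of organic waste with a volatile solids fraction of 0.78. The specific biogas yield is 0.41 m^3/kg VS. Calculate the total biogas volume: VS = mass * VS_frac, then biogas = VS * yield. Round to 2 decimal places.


Compute volatile solids:
  VS = mass * VS_fraction = 3544 * 0.78 = 2764.32 kg
Calculate biogas volume:
  Biogas = VS * specific_yield = 2764.32 * 0.41
  Biogas = 1133.37 m^3

1133.37


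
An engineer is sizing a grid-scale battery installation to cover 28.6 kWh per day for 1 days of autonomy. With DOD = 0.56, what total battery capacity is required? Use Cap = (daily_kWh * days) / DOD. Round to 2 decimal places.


Total energy needed = daily * days = 28.6 * 1 = 28.6 kWh
Account for depth of discharge:
  Cap = total_energy / DOD = 28.6 / 0.56
  Cap = 51.07 kWh

51.07


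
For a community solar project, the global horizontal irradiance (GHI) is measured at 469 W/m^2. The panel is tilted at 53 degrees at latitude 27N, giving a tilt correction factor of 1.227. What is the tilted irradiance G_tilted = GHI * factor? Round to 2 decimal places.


Identify the given values:
  GHI = 469 W/m^2, tilt correction factor = 1.227
Apply the formula G_tilted = GHI * factor:
  G_tilted = 469 * 1.227
  G_tilted = 575.46 W/m^2

575.46


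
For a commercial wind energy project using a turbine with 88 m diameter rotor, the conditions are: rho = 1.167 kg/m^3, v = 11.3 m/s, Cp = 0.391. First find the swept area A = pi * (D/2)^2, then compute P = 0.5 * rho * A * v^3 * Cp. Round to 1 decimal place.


Step 1 -- Compute swept area:
  A = pi * (D/2)^2 = pi * (88/2)^2 = 6082.12 m^2
Step 2 -- Apply wind power equation:
  P = 0.5 * rho * A * v^3 * Cp
  v^3 = 11.3^3 = 1442.897
  P = 0.5 * 1.167 * 6082.12 * 1442.897 * 0.391
  P = 2002203.3 W

2002203.3


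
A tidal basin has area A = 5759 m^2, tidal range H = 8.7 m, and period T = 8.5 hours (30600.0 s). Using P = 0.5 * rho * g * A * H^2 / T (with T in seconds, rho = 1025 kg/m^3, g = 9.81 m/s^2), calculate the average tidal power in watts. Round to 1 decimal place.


Convert period to seconds: T = 8.5 * 3600 = 30600.0 s
H^2 = 8.7^2 = 75.69
P = 0.5 * rho * g * A * H^2 / T
P = 0.5 * 1025 * 9.81 * 5759 * 75.69 / 30600.0
P = 71618.8 W

71618.8


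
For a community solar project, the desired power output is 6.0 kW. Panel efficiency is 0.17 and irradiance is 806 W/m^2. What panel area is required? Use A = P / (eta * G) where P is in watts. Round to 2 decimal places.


Convert target power to watts: P = 6.0 * 1000 = 6000.0 W
Compute denominator: eta * G = 0.17 * 806 = 137.02
Required area A = P / (eta * G) = 6000.0 / 137.02
A = 43.79 m^2

43.79


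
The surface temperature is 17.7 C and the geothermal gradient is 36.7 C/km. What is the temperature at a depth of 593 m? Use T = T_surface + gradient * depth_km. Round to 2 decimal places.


Convert depth to km: 593 / 1000 = 0.593 km
Temperature increase = gradient * depth_km = 36.7 * 0.593 = 21.76 C
Temperature at depth = T_surface + delta_T = 17.7 + 21.76
T = 39.46 C

39.46


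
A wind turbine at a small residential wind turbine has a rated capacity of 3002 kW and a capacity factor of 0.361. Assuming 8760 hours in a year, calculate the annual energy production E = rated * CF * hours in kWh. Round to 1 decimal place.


Annual energy = rated_kW * capacity_factor * hours_per_year
Given: P_rated = 3002 kW, CF = 0.361, hours = 8760
E = 3002 * 0.361 * 8760
E = 9493404.7 kWh

9493404.7


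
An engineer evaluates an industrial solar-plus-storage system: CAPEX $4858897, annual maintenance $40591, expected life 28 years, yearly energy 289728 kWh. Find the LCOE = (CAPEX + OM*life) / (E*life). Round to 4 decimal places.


Total cost = CAPEX + OM * lifetime = 4858897 + 40591 * 28 = 4858897 + 1136548 = 5995445
Total generation = annual * lifetime = 289728 * 28 = 8112384 kWh
LCOE = 5995445 / 8112384
LCOE = 0.7390 $/kWh

0.7390


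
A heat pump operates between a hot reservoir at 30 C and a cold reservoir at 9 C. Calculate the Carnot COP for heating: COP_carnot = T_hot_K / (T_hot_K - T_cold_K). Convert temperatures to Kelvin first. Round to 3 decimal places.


Convert to Kelvin:
  T_hot = 30 + 273.15 = 303.15 K
  T_cold = 9 + 273.15 = 282.15 K
Apply Carnot COP formula:
  COP = T_hot_K / (T_hot_K - T_cold_K) = 303.15 / 21.0
  COP = 14.436

14.436


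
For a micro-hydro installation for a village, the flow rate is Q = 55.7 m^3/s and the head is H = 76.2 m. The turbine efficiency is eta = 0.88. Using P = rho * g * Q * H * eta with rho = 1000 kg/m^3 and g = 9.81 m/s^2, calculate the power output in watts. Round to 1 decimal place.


Apply the hydropower formula P = rho * g * Q * H * eta
rho * g = 1000 * 9.81 = 9810.0
P = 9810.0 * 55.7 * 76.2 * 0.88
P = 36640538.4 W

36640538.4


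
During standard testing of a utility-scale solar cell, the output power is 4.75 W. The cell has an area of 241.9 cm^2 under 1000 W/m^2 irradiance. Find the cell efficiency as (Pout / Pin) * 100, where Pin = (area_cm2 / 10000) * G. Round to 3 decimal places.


First compute the input power:
  Pin = area_cm2 / 10000 * G = 241.9 / 10000 * 1000 = 24.19 W
Then compute efficiency:
  Efficiency = (Pout / Pin) * 100 = (4.75 / 24.19) * 100
  Efficiency = 19.636%

19.636


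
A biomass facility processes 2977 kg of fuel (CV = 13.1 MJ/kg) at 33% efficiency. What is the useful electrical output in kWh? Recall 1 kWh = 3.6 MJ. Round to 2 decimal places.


Total energy = mass * CV = 2977 * 13.1 = 38998.7 MJ
Useful energy = total * eta = 38998.7 * 0.33 = 12869.57 MJ
Convert to kWh: 12869.57 / 3.6
Useful energy = 3574.88 kWh

3574.88


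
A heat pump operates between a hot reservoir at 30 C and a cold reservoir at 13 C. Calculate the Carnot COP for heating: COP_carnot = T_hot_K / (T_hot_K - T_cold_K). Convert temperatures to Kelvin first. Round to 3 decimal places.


Convert to Kelvin:
  T_hot = 30 + 273.15 = 303.15 K
  T_cold = 13 + 273.15 = 286.15 K
Apply Carnot COP formula:
  COP = T_hot_K / (T_hot_K - T_cold_K) = 303.15 / 17.0
  COP = 17.832

17.832


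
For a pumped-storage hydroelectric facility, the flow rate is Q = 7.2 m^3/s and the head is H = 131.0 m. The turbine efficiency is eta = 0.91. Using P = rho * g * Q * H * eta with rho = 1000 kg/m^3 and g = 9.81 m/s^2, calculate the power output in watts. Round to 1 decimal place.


Apply the hydropower formula P = rho * g * Q * H * eta
rho * g = 1000 * 9.81 = 9810.0
P = 9810.0 * 7.2 * 131.0 * 0.91
P = 8420040.7 W

8420040.7


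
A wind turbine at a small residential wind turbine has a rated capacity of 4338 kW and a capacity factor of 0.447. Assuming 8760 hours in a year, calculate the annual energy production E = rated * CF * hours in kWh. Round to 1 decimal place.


Annual energy = rated_kW * capacity_factor * hours_per_year
Given: P_rated = 4338 kW, CF = 0.447, hours = 8760
E = 4338 * 0.447 * 8760
E = 16986393.4 kWh

16986393.4


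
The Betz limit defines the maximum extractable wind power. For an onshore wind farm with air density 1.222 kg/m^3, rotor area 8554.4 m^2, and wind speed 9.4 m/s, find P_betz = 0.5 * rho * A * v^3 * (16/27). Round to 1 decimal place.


The Betz coefficient Cp_max = 16/27 = 0.5926
v^3 = 9.4^3 = 830.584
P_betz = 0.5 * rho * A * v^3 * Cp_max
P_betz = 0.5 * 1.222 * 8554.4 * 830.584 * 0.5926
P_betz = 2572589.8 W

2572589.8


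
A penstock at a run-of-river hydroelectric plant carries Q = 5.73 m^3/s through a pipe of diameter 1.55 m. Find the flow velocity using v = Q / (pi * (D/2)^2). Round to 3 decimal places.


Compute pipe cross-sectional area:
  A = pi * (D/2)^2 = pi * (1.55/2)^2 = 1.8869 m^2
Calculate velocity:
  v = Q / A = 5.73 / 1.8869
  v = 3.037 m/s

3.037


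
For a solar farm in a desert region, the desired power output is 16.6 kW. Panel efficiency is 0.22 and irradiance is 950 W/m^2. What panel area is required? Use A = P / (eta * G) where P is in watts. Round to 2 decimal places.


Convert target power to watts: P = 16.6 * 1000 = 16600.0 W
Compute denominator: eta * G = 0.22 * 950 = 209.0
Required area A = P / (eta * G) = 16600.0 / 209.0
A = 79.43 m^2

79.43


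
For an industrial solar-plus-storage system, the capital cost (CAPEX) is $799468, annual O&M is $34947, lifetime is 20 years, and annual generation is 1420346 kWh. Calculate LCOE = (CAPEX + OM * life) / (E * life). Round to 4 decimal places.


Total cost = CAPEX + OM * lifetime = 799468 + 34947 * 20 = 799468 + 698940 = 1498408
Total generation = annual * lifetime = 1420346 * 20 = 28406920 kWh
LCOE = 1498408 / 28406920
LCOE = 0.0527 $/kWh

0.0527


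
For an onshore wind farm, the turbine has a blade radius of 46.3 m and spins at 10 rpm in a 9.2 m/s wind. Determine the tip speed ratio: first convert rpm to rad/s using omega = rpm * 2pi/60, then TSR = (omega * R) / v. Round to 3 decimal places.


Convert rotational speed to rad/s:
  omega = 10 * 2 * pi / 60 = 1.0472 rad/s
Compute tip speed:
  v_tip = omega * R = 1.0472 * 46.3 = 48.485 m/s
Tip speed ratio:
  TSR = v_tip / v_wind = 48.485 / 9.2 = 5.270

5.270


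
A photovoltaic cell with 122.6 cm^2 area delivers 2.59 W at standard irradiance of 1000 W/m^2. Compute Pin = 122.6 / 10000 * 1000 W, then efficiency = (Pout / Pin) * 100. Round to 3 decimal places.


First compute the input power:
  Pin = area_cm2 / 10000 * G = 122.6 / 10000 * 1000 = 12.26 W
Then compute efficiency:
  Efficiency = (Pout / Pin) * 100 = (2.59 / 12.26) * 100
  Efficiency = 21.126%

21.126


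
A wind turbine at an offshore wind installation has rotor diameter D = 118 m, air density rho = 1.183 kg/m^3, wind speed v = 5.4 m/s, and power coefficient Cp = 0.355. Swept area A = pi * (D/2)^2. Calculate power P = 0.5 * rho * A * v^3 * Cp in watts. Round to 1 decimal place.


Step 1 -- Compute swept area:
  A = pi * (D/2)^2 = pi * (118/2)^2 = 10935.88 m^2
Step 2 -- Apply wind power equation:
  P = 0.5 * rho * A * v^3 * Cp
  v^3 = 5.4^3 = 157.464
  P = 0.5 * 1.183 * 10935.88 * 157.464 * 0.355
  P = 361591.6 W

361591.6


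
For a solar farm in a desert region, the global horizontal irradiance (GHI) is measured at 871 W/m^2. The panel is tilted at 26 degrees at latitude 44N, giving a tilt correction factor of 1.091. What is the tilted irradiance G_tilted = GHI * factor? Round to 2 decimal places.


Identify the given values:
  GHI = 871 W/m^2, tilt correction factor = 1.091
Apply the formula G_tilted = GHI * factor:
  G_tilted = 871 * 1.091
  G_tilted = 950.26 W/m^2

950.26


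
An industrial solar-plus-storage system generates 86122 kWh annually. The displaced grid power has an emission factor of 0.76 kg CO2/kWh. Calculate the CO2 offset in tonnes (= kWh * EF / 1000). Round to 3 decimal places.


CO2 offset in kg = generation * emission_factor
CO2 offset = 86122 * 0.76 = 65452.72 kg
Convert to tonnes:
  CO2 offset = 65452.72 / 1000 = 65.453 tonnes

65.453


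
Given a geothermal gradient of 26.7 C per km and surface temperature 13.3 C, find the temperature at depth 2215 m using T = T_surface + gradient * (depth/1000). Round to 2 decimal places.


Convert depth to km: 2215 / 1000 = 2.215 km
Temperature increase = gradient * depth_km = 26.7 * 2.215 = 59.14 C
Temperature at depth = T_surface + delta_T = 13.3 + 59.14
T = 72.44 C

72.44


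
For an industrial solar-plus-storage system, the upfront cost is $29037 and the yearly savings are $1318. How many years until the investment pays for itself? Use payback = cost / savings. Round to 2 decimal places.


Simple payback period = initial cost / annual savings
Payback = 29037 / 1318
Payback = 22.03 years

22.03


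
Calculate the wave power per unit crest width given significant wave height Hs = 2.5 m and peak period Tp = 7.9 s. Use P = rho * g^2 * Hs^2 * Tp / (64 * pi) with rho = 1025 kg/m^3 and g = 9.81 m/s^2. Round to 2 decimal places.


Apply wave power formula:
  g^2 = 9.81^2 = 96.2361
  Hs^2 = 2.5^2 = 6.25
  Numerator = rho * g^2 * Hs^2 * Tp = 1025 * 96.2361 * 6.25 * 7.9 = 4870448.87
  Denominator = 64 * pi = 201.0619
  P = 4870448.87 / 201.0619 = 24223.63 W/m

24223.63


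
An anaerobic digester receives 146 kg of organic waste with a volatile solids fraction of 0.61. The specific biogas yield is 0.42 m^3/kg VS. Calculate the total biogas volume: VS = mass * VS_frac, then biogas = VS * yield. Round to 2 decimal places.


Compute volatile solids:
  VS = mass * VS_fraction = 146 * 0.61 = 89.06 kg
Calculate biogas volume:
  Biogas = VS * specific_yield = 89.06 * 0.42
  Biogas = 37.41 m^3

37.41


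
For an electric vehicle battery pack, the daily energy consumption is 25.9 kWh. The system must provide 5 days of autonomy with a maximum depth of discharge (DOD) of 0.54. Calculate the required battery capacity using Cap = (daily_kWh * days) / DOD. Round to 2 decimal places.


Total energy needed = daily * days = 25.9 * 5 = 129.5 kWh
Account for depth of discharge:
  Cap = total_energy / DOD = 129.5 / 0.54
  Cap = 239.81 kWh

239.81


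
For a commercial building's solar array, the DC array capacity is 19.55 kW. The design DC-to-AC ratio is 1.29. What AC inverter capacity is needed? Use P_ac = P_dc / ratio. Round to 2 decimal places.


The inverter AC capacity is determined by the DC/AC ratio.
Given: P_dc = 19.55 kW, DC/AC ratio = 1.29
P_ac = P_dc / ratio = 19.55 / 1.29
P_ac = 15.16 kW

15.16


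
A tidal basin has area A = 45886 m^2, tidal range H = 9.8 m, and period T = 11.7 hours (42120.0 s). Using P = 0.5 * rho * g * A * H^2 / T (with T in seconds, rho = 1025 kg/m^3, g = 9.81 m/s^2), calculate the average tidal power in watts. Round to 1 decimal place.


Convert period to seconds: T = 11.7 * 3600 = 42120.0 s
H^2 = 9.8^2 = 96.04
P = 0.5 * rho * g * A * H^2 / T
P = 0.5 * 1025 * 9.81 * 45886 * 96.04 / 42120.0
P = 526025.6 W

526025.6


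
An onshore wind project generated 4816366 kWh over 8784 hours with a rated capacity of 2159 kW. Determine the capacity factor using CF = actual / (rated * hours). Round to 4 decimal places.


Capacity factor = actual output / maximum possible output
Maximum possible = rated * hours = 2159 * 8784 = 18964656 kWh
CF = 4816366 / 18964656
CF = 0.2540

0.2540


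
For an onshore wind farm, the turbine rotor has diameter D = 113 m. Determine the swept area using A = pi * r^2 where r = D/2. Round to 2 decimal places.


Compute the rotor radius:
  r = D / 2 = 113 / 2 = 56.5 m
Calculate swept area:
  A = pi * r^2 = pi * 56.5^2
  A = 10028.75 m^2

10028.75


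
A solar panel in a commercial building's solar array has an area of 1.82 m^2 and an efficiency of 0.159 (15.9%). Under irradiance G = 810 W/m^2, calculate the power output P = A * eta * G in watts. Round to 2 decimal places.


Use the solar power formula P = A * eta * G.
Given: A = 1.82 m^2, eta = 0.159, G = 810 W/m^2
P = 1.82 * 0.159 * 810
P = 234.40 W

234.40


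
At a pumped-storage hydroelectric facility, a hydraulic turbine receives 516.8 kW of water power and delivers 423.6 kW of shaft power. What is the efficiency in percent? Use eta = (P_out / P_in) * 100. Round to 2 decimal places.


Turbine efficiency = (output power / input power) * 100
eta = (423.6 / 516.8) * 100
eta = 81.97%

81.97


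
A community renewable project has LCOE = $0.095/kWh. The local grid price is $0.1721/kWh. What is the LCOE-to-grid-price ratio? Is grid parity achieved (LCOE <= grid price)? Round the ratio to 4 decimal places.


Compare LCOE to grid price:
  LCOE = $0.095/kWh, Grid price = $0.1721/kWh
  Ratio = LCOE / grid_price = 0.095 / 0.1721 = 0.5520
  Grid parity achieved (ratio <= 1)? yes

0.5520


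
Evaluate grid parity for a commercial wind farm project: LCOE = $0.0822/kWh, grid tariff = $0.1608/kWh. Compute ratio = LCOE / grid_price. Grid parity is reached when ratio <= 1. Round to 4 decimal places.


Compare LCOE to grid price:
  LCOE = $0.0822/kWh, Grid price = $0.1608/kWh
  Ratio = LCOE / grid_price = 0.0822 / 0.1608 = 0.5112
  Grid parity achieved (ratio <= 1)? yes

0.5112


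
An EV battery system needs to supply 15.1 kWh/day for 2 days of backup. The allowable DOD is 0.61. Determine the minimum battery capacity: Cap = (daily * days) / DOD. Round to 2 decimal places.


Total energy needed = daily * days = 15.1 * 2 = 30.2 kWh
Account for depth of discharge:
  Cap = total_energy / DOD = 30.2 / 0.61
  Cap = 49.51 kWh

49.51


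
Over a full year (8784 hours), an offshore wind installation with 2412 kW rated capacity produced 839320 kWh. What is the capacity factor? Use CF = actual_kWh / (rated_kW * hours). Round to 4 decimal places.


Capacity factor = actual output / maximum possible output
Maximum possible = rated * hours = 2412 * 8784 = 21187008 kWh
CF = 839320 / 21187008
CF = 0.0396

0.0396


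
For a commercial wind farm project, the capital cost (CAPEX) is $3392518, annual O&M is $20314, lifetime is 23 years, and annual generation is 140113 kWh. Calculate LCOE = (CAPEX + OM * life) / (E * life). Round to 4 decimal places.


Total cost = CAPEX + OM * lifetime = 3392518 + 20314 * 23 = 3392518 + 467222 = 3859740
Total generation = annual * lifetime = 140113 * 23 = 3222599 kWh
LCOE = 3859740 / 3222599
LCOE = 1.1977 $/kWh

1.1977


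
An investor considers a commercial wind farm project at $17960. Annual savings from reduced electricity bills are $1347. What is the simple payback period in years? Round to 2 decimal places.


Simple payback period = initial cost / annual savings
Payback = 17960 / 1347
Payback = 13.33 years

13.33


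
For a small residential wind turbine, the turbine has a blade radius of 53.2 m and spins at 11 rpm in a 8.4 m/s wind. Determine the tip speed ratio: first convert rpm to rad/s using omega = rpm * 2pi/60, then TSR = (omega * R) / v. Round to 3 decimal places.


Convert rotational speed to rad/s:
  omega = 11 * 2 * pi / 60 = 1.1519 rad/s
Compute tip speed:
  v_tip = omega * R = 1.1519 * 53.2 = 61.282 m/s
Tip speed ratio:
  TSR = v_tip / v_wind = 61.282 / 8.4 = 7.295

7.295


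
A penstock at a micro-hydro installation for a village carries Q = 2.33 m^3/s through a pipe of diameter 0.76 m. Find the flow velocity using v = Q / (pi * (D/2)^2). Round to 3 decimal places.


Compute pipe cross-sectional area:
  A = pi * (D/2)^2 = pi * (0.76/2)^2 = 0.4536 m^2
Calculate velocity:
  v = Q / A = 2.33 / 0.4536
  v = 5.136 m/s

5.136


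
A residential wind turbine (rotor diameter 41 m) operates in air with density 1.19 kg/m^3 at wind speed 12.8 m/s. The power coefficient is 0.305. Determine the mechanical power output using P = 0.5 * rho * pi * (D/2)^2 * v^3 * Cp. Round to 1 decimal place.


Step 1 -- Compute swept area:
  A = pi * (D/2)^2 = pi * (41/2)^2 = 1320.25 m^2
Step 2 -- Apply wind power equation:
  P = 0.5 * rho * A * v^3 * Cp
  v^3 = 12.8^3 = 2097.152
  P = 0.5 * 1.19 * 1320.25 * 2097.152 * 0.305
  P = 502463.3 W

502463.3


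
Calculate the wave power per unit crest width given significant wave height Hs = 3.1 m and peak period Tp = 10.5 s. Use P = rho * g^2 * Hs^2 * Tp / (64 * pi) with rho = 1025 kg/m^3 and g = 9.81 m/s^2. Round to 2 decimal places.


Apply wave power formula:
  g^2 = 9.81^2 = 96.2361
  Hs^2 = 3.1^2 = 9.61
  Numerator = rho * g^2 * Hs^2 * Tp = 1025 * 96.2361 * 9.61 * 10.5 = 9953471.26
  Denominator = 64 * pi = 201.0619
  P = 9953471.26 / 201.0619 = 49504.50 W/m

49504.50


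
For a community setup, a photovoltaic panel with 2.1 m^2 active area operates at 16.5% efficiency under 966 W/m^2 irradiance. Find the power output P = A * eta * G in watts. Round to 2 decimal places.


Use the solar power formula P = A * eta * G.
Given: A = 2.1 m^2, eta = 0.165, G = 966 W/m^2
P = 2.1 * 0.165 * 966
P = 334.72 W

334.72


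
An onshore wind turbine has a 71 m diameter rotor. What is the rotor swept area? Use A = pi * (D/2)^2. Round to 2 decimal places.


Compute the rotor radius:
  r = D / 2 = 71 / 2 = 35.5 m
Calculate swept area:
  A = pi * r^2 = pi * 35.5^2
  A = 3959.19 m^2

3959.19


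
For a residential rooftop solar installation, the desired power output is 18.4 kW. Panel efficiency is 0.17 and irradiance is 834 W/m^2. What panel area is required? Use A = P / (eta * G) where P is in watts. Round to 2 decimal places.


Convert target power to watts: P = 18.4 * 1000 = 18400.0 W
Compute denominator: eta * G = 0.17 * 834 = 141.78
Required area A = P / (eta * G) = 18400.0 / 141.78
A = 129.78 m^2

129.78


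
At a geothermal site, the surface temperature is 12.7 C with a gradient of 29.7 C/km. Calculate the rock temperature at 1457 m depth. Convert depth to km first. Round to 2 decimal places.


Convert depth to km: 1457 / 1000 = 1.457 km
Temperature increase = gradient * depth_km = 29.7 * 1.457 = 43.27 C
Temperature at depth = T_surface + delta_T = 12.7 + 43.27
T = 55.97 C

55.97


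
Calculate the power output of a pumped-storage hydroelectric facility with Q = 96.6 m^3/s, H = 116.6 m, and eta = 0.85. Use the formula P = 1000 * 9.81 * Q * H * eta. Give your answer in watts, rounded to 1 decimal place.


Apply the hydropower formula P = rho * g * Q * H * eta
rho * g = 1000 * 9.81 = 9810.0
P = 9810.0 * 96.6 * 116.6 * 0.85
P = 93921195.1 W

93921195.1


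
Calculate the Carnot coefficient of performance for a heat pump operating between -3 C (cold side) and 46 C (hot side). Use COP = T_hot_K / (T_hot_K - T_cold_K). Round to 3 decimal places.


Convert to Kelvin:
  T_hot = 46 + 273.15 = 319.15 K
  T_cold = -3 + 273.15 = 270.15 K
Apply Carnot COP formula:
  COP = T_hot_K / (T_hot_K - T_cold_K) = 319.15 / 49.0
  COP = 6.513

6.513


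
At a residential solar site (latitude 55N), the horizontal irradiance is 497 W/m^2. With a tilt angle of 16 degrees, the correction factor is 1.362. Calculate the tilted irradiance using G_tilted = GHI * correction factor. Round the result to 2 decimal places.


Identify the given values:
  GHI = 497 W/m^2, tilt correction factor = 1.362
Apply the formula G_tilted = GHI * factor:
  G_tilted = 497 * 1.362
  G_tilted = 676.91 W/m^2

676.91


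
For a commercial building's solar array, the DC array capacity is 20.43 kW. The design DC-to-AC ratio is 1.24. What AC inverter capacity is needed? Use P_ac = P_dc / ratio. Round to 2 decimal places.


The inverter AC capacity is determined by the DC/AC ratio.
Given: P_dc = 20.43 kW, DC/AC ratio = 1.24
P_ac = P_dc / ratio = 20.43 / 1.24
P_ac = 16.48 kW

16.48


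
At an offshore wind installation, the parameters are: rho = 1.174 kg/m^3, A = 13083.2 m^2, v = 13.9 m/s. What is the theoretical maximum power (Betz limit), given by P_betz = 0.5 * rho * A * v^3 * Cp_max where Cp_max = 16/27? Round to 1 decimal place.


The Betz coefficient Cp_max = 16/27 = 0.5926
v^3 = 13.9^3 = 2685.619
P_betz = 0.5 * rho * A * v^3 * Cp_max
P_betz = 0.5 * 1.174 * 13083.2 * 2685.619 * 0.5926
P_betz = 12222293.3 W

12222293.3


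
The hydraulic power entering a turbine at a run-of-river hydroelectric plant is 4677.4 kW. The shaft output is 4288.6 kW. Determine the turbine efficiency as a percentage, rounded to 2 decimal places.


Turbine efficiency = (output power / input power) * 100
eta = (4288.6 / 4677.4) * 100
eta = 91.69%

91.69


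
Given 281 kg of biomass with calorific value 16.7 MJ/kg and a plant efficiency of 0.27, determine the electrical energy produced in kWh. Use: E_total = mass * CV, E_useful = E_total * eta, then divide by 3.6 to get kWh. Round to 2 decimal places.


Total energy = mass * CV = 281 * 16.7 = 4692.7 MJ
Useful energy = total * eta = 4692.7 * 0.27 = 1267.03 MJ
Convert to kWh: 1267.03 / 3.6
Useful energy = 351.95 kWh

351.95


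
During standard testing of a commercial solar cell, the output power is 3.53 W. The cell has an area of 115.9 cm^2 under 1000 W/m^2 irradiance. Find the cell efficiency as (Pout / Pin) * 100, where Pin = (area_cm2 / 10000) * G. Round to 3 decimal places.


First compute the input power:
  Pin = area_cm2 / 10000 * G = 115.9 / 10000 * 1000 = 11.59 W
Then compute efficiency:
  Efficiency = (Pout / Pin) * 100 = (3.53 / 11.59) * 100
  Efficiency = 30.457%

30.457


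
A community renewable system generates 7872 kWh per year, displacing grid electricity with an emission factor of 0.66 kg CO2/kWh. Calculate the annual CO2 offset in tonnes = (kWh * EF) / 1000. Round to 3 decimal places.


CO2 offset in kg = generation * emission_factor
CO2 offset = 7872 * 0.66 = 5195.52 kg
Convert to tonnes:
  CO2 offset = 5195.52 / 1000 = 5.196 tonnes

5.196
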